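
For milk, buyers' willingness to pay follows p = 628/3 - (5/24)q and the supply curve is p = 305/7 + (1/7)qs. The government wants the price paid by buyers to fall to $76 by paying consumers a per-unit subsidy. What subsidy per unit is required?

At a buyer price of 76, quantity demanded is 1004.8 − 4.8·76 = 640.
Sellers supply 640 only when they receive ps = 305/7 + (1/7)·640 = 135.
s = ps − pb = 135 − 76 = 59.

Required subsidy s = $59 per unit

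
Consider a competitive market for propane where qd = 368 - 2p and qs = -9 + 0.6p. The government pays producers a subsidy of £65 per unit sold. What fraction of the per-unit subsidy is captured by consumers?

Consumer share = 3/13

Pre-subsidy: 368 - 2p = -9 + 0.6p gives p* = 145, q* = 78.
With the subsidy, sellers receive ps = pb + 65 for each unit, where pb is the price buyers pay.
Supply in terms of pb becomes qs = -9 + 0.6(pb + 65) = 30 + 0.6pb. Setting this equal to demand: 368 - 2pb = 30 + 0.6pb, so pb = 130.
Sellers receive ps = 130 + 65 = 195; q' = 368 − 2·130 = 108.
Buyers' price falls by p* − pb = 145 − 130 = 15; sellers' price rises by ps − p* = 195 − 145 = 50.
So consumers capture 15/65 = 3/13 of each unit of subsidy.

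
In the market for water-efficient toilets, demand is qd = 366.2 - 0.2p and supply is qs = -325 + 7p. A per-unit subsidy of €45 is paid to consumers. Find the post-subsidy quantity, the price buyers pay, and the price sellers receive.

Pre-subsidy: 366.2 - 0.2p = -325 + 7p gives p* = 96, q* = 347.
With the rebate, buyers effectively pay pb = ps − 45, where ps is the price sellers receive.
Demand in terms of ps becomes qd = 366.2 − 0.2(ps − 45) = 375.2 - 0.2ps. Setting this equal to supply: 375.2 - 0.2ps = -325 + 7ps, so ps = 97.25.
Buyers pay pb = 97.25 − 45 = 52.25; q' = -325 + 7·97.25 = 355.75.

q' = 355.75; buyers pay €52.25; sellers receive €97.25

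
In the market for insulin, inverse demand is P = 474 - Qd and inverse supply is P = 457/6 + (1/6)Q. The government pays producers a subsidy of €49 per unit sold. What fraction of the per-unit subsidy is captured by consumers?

Consumer share = 6/7

Pre-subsidy: 474 - Q = 457/6 + (1/6)Q gives Q* = 341 and P* = 133.
With the subsidy, sellers receive Ps = Pb + 49 for each unit, where Pb is the price buyers pay.
On the curves, Pb = 474 - Q and Ps = 457/6 + (1/6)Q; the wedge Ps − Pb = 49 gives 457/6 + (1/6)Q − (474 - Q) = 49, so Q' = 383.
Then Pb = 474 − 1·383 = 91 and Ps = 457/6 + (1/6)·383 = 140.
Buyers' price falls by P* − Pb = 133 − 91 = 42; sellers' price rises by Ps − P* = 140 − 133 = 7.
So consumers capture 42/49 = 6/7 of each unit of subsidy.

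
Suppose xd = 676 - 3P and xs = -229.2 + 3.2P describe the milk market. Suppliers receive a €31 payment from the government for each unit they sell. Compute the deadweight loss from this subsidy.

Deadweight loss = €744

Pre-subsidy: 676 - 3P = -229.2 + 3.2P gives P* = 146, x* = 238.
With the subsidy, sellers receive Ps = Pb + 31 for each unit, where Pb is the price buyers pay.
Supply in terms of Pb becomes xs = -229.2 + 3.2(Pb + 31) = -130 + 3.2Pb. Setting this equal to demand: 676 - 3Pb = -130 + 3.2Pb, so Pb = 130.
Sellers receive Ps = 130 + 31 = 161; x' = 676 − 3·130 = 286.
The subsidy expands output by 286 − 238 = 48 past the efficient level; on those units the gap between marginal cost and willingness to pay runs from 0 up to 31.
DWL = ½ × 31 × 48 = 744.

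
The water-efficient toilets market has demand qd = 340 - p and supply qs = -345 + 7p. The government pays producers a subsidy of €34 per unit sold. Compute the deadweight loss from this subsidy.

Deadweight loss = €505.75

Pre-subsidy: 340 - p = -345 + 7p gives p* = 85.625, q* = 254.375.
With the subsidy, sellers receive ps = pb + 34 for each unit, where pb is the price buyers pay.
Supply in terms of pb becomes qs = -345 + 7(pb + 34) = -107 + 7pb. Setting this equal to demand: 340 - pb = -107 + 7pb, so pb = 55.875.
Sellers receive ps = 55.875 + 34 = 89.875; q' = 340 − 1·55.875 = 284.125.
The subsidy expands output by 284.125 − 254.375 = 29.75 past the efficient level; on those units the gap between marginal cost and willingness to pay runs from 0 up to 34.
DWL = ½ × 34 × 29.75 = 505.75.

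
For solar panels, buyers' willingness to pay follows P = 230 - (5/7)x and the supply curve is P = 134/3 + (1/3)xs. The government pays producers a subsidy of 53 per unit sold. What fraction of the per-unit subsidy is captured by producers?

Producer share = 7/22

Pre-subsidy: 230 - (5/7)x = 134/3 + (1/3)x gives x* = 1946/11 and P* = 1140/11.
With the subsidy, sellers receive Ps = Pb + 53 for each unit, where Pb is the price buyers pay.
On the curves, Pb = 230 - (5/7)x and Ps = 134/3 + (1/3)x; the wedge Ps − Pb = 53 gives 134/3 + (1/3)x − (230 - (5/7)x) = 53, so x' = 227.5.
Then Pb = 230 − (5/7)·227.5 = 67.5 and Ps = 134/3 + (1/3)·227.5 = 120.5.
Buyers' price falls by P* − Pb = 1140/11 − 67.5 = 795/22; sellers' price rises by Ps − P* = 120.5 − 1140/11 = 371/22.
So producers capture (371/22)/53 = 7/22 of each unit of subsidy.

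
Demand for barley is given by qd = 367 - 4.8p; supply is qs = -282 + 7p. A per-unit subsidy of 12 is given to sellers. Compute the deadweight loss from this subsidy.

Deadweight loss = 12096/59

Pre-subsidy: 367 - 4.8p = -282 + 7p gives p* = 55, q* = 103.
With the subsidy, sellers receive ps = pb + 12 for each unit, where pb is the price buyers pay.
Supply in terms of pb becomes qs = -282 + 7(pb + 12) = -198 + 7pb. Setting this equal to demand: 367 - 4.8pb = -198 + 7pb, so pb = 2825/59.
Sellers receive ps = 2825/59 + 12 = 3533/59; q' = 367 − 4.8·(2825/59) = 8093/59.
The subsidy expands output by 8093/59 − 103 = 2016/59 past the efficient level; on those units the gap between marginal cost and willingness to pay runs from 0 up to 12.
DWL = ½ × 12 × 2016/59 = 12096/59.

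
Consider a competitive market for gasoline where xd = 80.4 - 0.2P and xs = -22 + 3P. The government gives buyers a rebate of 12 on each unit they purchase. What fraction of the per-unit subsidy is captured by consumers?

Consumer share = 0.9375

Pre-subsidy: 80.4 - 0.2P = -22 + 3P gives P* = 32, x* = 74.
With the rebate, buyers effectively pay Pb = Ps − 12, where Ps is the price sellers receive.
Demand in terms of Ps becomes xd = 80.4 − 0.2(Ps − 12) = 82.8 - 0.2Ps. Setting this equal to supply: 82.8 - 0.2Ps = -22 + 3Ps, so Ps = 32.75.
Buyers pay Pb = 32.75 − 12 = 20.75; x' = -22 + 3·32.75 = 76.25.
Buyers' price falls by P* − Pb = 32 − 20.75 = 11.25; sellers' price rises by Ps − P* = 32.75 − 32 = 0.75.
So consumers capture 11.25/12 = 0.9375 of each unit of subsidy.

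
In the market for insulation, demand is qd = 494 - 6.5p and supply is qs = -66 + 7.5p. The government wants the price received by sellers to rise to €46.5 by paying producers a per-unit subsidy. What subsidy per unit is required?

Required subsidy s = €14 per unit

At a seller price of 46.5, quantity supplied is -66 + 7.5·46.5 = 282.75.
Buyers absorb 282.75 only when they pay pb with 494 − 6.5·pb = 282.75, i.e. pb = 32.5.
s = ps − pb = 46.5 − 32.5 = 14.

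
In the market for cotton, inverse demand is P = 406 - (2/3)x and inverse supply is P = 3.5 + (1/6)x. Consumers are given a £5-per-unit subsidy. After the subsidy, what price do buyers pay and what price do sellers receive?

Pre-subsidy: 406 - (2/3)x = 3.5 + (1/6)x gives x* = 483 and P* = 84.
With the rebate, buyers effectively pay Pb = Ps − 5, where Ps is the price sellers receive.
On the curves, Pb = 406 - (2/3)x and Ps = 3.5 + (1/6)x; the wedge Ps − Pb = 5 gives 3.5 + (1/6)x − (406 - (2/3)x) = 5, so x' = 489.
Then Pb = 406 − (2/3)·489 = 80 and Ps = 3.5 + (1/6)·489 = 85.

Buyers pay £80; sellers receive £85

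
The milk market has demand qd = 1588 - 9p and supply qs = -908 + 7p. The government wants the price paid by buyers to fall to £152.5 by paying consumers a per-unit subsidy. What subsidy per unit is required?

At a buyer price of 152.5, quantity demanded is 1588 − 9·152.5 = 215.5.
Sellers supply 215.5 only when they receive ps with -908 + 7·ps = 215.5, i.e. ps = 160.5.
s = ps − pb = 160.5 − 152.5 = 8.

Required subsidy s = £8 per unit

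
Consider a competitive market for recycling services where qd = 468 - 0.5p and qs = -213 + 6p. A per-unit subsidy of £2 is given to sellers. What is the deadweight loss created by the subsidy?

Deadweight loss = 12/13

Pre-subsidy: 468 - 0.5p = -213 + 6p gives p* = 1362/13, q* = 5403/13.
With the subsidy, sellers receive ps = pb + 2 for each unit, where pb is the price buyers pay.
Supply in terms of pb becomes qs = -213 + 6(pb + 2) = -201 + 6pb. Setting this equal to demand: 468 - 0.5pb = -201 + 6pb, so pb = 1338/13.
Sellers receive ps = 1338/13 + 2 = 1364/13; q' = 468 − 0.5·(1338/13) = 5415/13.
The subsidy expands output by 5415/13 − 5403/13 = 12/13 past the efficient level; on those units the gap between marginal cost and willingness to pay runs from 0 up to 2.
DWL = ½ × 2 × 12/13 = 12/13.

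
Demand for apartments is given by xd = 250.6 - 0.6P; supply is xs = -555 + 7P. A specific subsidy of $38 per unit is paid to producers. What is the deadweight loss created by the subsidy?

Pre-subsidy: 250.6 - 0.6P = -555 + 7P gives P* = 106, x* = 187.
With the subsidy, sellers receive Ps = Pb + 38 for each unit, where Pb is the price buyers pay.
Supply in terms of Pb becomes xs = -555 + 7(Pb + 38) = -289 + 7Pb. Setting this equal to demand: 250.6 - 0.6Pb = -289 + 7Pb, so Pb = 71.
Sellers receive Ps = 71 + 38 = 109; x' = 250.6 − 0.6·71 = 208.
The subsidy expands output by 208 − 187 = 21 past the efficient level; on those units the gap between marginal cost and willingness to pay runs from 0 up to 38.
DWL = ½ × 38 × 21 = 399.

Deadweight loss = $399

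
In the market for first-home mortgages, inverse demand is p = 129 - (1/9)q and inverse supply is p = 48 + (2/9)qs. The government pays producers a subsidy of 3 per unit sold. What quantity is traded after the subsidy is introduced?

q' = 252

Pre-subsidy: 129 - (1/9)q = 48 + (2/9)q gives q* = 243 and p* = 102.
With the subsidy, sellers receive ps = pb + 3 for each unit, where pb is the price buyers pay.
On the curves, pb = 129 - (1/9)q and ps = 48 + (2/9)q; the wedge ps − pb = 3 gives 48 + (2/9)q − (129 - (1/9)q) = 3, so q' = 252.
Then pb = 129 − (1/9)·252 = 101 and ps = 48 + (2/9)·252 = 104.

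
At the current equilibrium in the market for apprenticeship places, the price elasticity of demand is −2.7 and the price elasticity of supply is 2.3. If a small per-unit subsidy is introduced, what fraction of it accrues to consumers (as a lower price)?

Consumer share = 0.46

For a small subsidy around the equilibrium, the benefit split depends on the relative slopes, which at a point are proportional to the elasticities.
Buyer share = εs/(εs + |εd|) = 2.3/(2.3 + 2.7) = 0.46; seller share = |εd|/(εs + |εd|) = 0.54.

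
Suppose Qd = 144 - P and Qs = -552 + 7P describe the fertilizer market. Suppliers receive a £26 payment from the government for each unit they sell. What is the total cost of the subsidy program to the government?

Government cost = £2073.5

Pre-subsidy: 144 - P = -552 + 7P gives P* = 87, Q* = 57.
With the subsidy, sellers receive Ps = Pb + 26 for each unit, where Pb is the price buyers pay.
Supply in terms of Pb becomes Qs = -552 + 7(Pb + 26) = -370 + 7Pb. Setting this equal to demand: 144 - Pb = -370 + 7Pb, so Pb = 64.25.
Sellers receive Ps = 64.25 + 26 = 90.25; Q' = 144 − 1·64.25 = 79.75.
Government outlay = subsidy × quantity = 26 × 79.75 = 2073.5.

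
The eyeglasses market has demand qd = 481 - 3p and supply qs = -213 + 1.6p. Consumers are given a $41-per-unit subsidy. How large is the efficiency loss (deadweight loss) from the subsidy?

Deadweight loss = 20172/23

Pre-subsidy: 481 - 3p = -213 + 1.6p gives p* = 3470/23, q* = 653/23.
With the rebate, buyers effectively pay pb = ps − 41, where ps is the price sellers receive.
Demand in terms of ps becomes qd = 481 − 3(ps − 41) = 604 - 3ps. Setting this equal to supply: 604 - 3ps = -213 + 1.6ps, so ps = 4085/23.
Buyers pay pb = 4085/23 − 41 = 3142/23; q' = -213 + 1.6·(4085/23) = 1637/23.
The subsidy expands output by 1637/23 − 653/23 = 984/23 past the efficient level; on those units the gap between marginal cost and willingness to pay runs from 0 up to 41.
DWL = ½ × 41 × 984/23 = 20172/23.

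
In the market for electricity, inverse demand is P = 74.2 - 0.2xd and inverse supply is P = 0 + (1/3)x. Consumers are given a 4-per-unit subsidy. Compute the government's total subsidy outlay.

Government cost = 586.5

Pre-subsidy: 74.2 - 0.2x = 0 + (1/3)x gives x* = 139.125 and P* = 46.375.
With the rebate, buyers effectively pay Pb = Ps − 4, where Ps is the price sellers receive.
On the curves, Pb = 74.2 - 0.2x and Ps = 0 + (1/3)x; the wedge Ps − Pb = 4 gives 0 + (1/3)x − (74.2 - 0.2x) = 4, so x' = 146.625.
Then Pb = 74.2 − 0.2·146.625 = 44.875 and Ps = 0 + (1/3)·146.625 = 48.875.
Government outlay = subsidy × quantity = 4 × 146.625 = 586.5.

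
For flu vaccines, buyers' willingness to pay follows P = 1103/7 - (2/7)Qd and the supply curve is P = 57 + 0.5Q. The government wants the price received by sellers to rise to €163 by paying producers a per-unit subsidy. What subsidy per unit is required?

Required subsidy s = €66 per unit

At a seller price of 163, quantity supplied is -114 + 2·163 = 212.
Buyers absorb 212 only when they pay Pb = 1103/7 − (2/7)·212 = 97.
s = Ps − Pb = 163 − 97 = 66.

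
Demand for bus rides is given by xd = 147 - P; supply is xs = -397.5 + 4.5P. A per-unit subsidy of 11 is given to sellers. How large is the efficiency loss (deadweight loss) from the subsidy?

Pre-subsidy: 147 - P = -397.5 + 4.5P gives P* = 99, x* = 48.
With the subsidy, sellers receive Ps = Pb + 11 for each unit, where Pb is the price buyers pay.
Supply in terms of Pb becomes xs = -397.5 + 4.5(Pb + 11) = -348 + 4.5Pb. Setting this equal to demand: 147 - Pb = -348 + 4.5Pb, so Pb = 90.
Sellers receive Ps = 90 + 11 = 101; x' = 147 − 1·90 = 57.
The subsidy expands output by 57 − 48 = 9 past the efficient level; on those units the gap between marginal cost and willingness to pay runs from 0 up to 11.
DWL = ½ × 11 × 9 = 49.5.

Deadweight loss = 49.5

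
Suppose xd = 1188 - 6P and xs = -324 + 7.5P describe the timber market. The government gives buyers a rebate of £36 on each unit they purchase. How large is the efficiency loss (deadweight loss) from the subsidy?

Deadweight loss = £2160

Pre-subsidy: 1188 - 6P = -324 + 7.5P gives P* = 112, x* = 516.
With the rebate, buyers effectively pay Pb = Ps − 36, where Ps is the price sellers receive.
Demand in terms of Ps becomes xd = 1188 − 6(Ps − 36) = 1404 - 6Ps. Setting this equal to supply: 1404 - 6Ps = -324 + 7.5Ps, so Ps = 128.
Buyers pay Pb = 128 − 36 = 92; x' = -324 + 7.5·128 = 636.
The subsidy expands output by 636 − 516 = 120 past the efficient level; on those units the gap between marginal cost and willingness to pay runs from 0 up to 36.
DWL = ½ × 36 × 120 = 2160.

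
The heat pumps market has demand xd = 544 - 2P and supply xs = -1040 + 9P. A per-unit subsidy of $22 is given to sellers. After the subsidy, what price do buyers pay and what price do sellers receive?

Pre-subsidy: 544 - 2P = -1040 + 9P gives P* = 144, x* = 256.
With the subsidy, sellers receive Ps = Pb + 22 for each unit, where Pb is the price buyers pay.
Supply in terms of Pb becomes xs = -1040 + 9(Pb + 22) = -842 + 9Pb. Setting this equal to demand: 544 - 2Pb = -842 + 9Pb, so Pb = 126.
Sellers receive Ps = 126 + 22 = 148; x' = 544 − 2·126 = 292.

Buyers pay $126; sellers receive $148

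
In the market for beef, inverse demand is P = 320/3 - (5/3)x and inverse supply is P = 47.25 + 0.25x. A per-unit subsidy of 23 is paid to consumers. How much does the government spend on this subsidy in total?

Pre-subsidy: 320/3 - (5/3)x = 47.25 + 0.25x gives x* = 31 and P* = 55.
With the rebate, buyers effectively pay Pb = Ps − 23, where Ps is the price sellers receive.
On the curves, Pb = 320/3 - (5/3)x and Ps = 47.25 + 0.25x; the wedge Ps − Pb = 23 gives 47.25 + 0.25x − (320/3 - (5/3)x) = 23, so x' = 43.
Then Pb = 320/3 − (5/3)·43 = 35 and Ps = 47.25 + 0.25·43 = 58.
Government outlay = subsidy × quantity = 23 × 43 = 989.

Government cost = 989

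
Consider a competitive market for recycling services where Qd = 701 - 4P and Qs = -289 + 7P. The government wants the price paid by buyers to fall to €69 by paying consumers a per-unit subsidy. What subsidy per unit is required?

At a buyer price of 69, quantity demanded is 701 − 4·69 = 425.
Sellers supply 425 only when they receive Ps with -289 + 7·Ps = 425, i.e. Ps = 102.
s = Ps − Pb = 102 − 69 = 33.

Required subsidy s = €33 per unit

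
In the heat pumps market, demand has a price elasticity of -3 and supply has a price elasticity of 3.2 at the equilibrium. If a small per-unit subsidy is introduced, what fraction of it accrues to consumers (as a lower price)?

Consumer share = 16/31

For a small subsidy around the equilibrium, the benefit split depends on the relative slopes, which at a point are proportional to the elasticities.
Buyer share = εs/(εs + |εd|) = 3.2/(3.2 + 3) = 16/31; seller share = |εd|/(εs + |εd|) = 15/31.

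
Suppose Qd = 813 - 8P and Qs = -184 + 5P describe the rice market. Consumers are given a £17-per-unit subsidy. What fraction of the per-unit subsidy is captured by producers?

Pre-subsidy: 813 - 8P = -184 + 5P gives P* = 997/13, Q* = 2593/13.
With the rebate, buyers effectively pay Pb = Ps − 17, where Ps is the price sellers receive.
Demand in terms of Ps becomes Qd = 813 − 8(Ps − 17) = 949 - 8Ps. Setting this equal to supply: 949 - 8Ps = -184 + 5Ps, so Ps = 1133/13.
Buyers pay Pb = 1133/13 − 17 = 912/13; Q' = -184 + 5·(1133/13) = 3273/13.
Buyers' price falls by P* − Pb = 997/13 − 912/13 = 85/13; sellers' price rises by Ps − P* = 1133/13 − 997/13 = 136/13.
So producers capture (136/13)/17 = 8/13 of each unit of subsidy.

Producer share = 8/13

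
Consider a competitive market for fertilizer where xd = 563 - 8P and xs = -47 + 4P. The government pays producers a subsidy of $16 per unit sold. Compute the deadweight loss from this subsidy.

Pre-subsidy: 563 - 8P = -47 + 4P gives P* = 305/6, x* = 469/3.
With the subsidy, sellers receive Ps = Pb + 16 for each unit, where Pb is the price buyers pay.
Supply in terms of Pb becomes xs = -47 + 4(Pb + 16) = 17 + 4Pb. Setting this equal to demand: 563 - 8Pb = 17 + 4Pb, so Pb = 45.5.
Sellers receive Ps = 45.5 + 16 = 61.5; x' = 563 − 8·45.5 = 199.
The subsidy expands output by 199 − 469/3 = 128/3 past the efficient level; on those units the gap between marginal cost and willingness to pay runs from 0 up to 16.
DWL = ½ × 16 × 128/3 = 1024/3.

Deadweight loss = 1024/3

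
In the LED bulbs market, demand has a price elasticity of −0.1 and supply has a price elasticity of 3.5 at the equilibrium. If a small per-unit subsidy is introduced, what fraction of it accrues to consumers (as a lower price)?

Consumer share = 35/36

For a small subsidy around the equilibrium, the benefit split depends on the relative slopes, which at a point are proportional to the elasticities.
Buyer share = εs/(εs + |εd|) = 3.5/(3.5 + 0.1) = 35/36; seller share = |εd|/(εs + |εd|) = 1/36.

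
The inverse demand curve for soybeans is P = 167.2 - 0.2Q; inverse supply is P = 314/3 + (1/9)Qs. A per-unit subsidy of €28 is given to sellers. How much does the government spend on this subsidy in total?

Pre-subsidy: 167.2 - 0.2Q = 314/3 + (1/9)Q gives Q* = 201 and P* = 127.
With the subsidy, sellers receive Ps = Pb + 28 for each unit, where Pb is the price buyers pay.
On the curves, Pb = 167.2 - 0.2Q and Ps = 314/3 + (1/9)Q; the wedge Ps − Pb = 28 gives 314/3 + (1/9)Q − (167.2 - 0.2Q) = 28, so Q' = 291.
Then Pb = 167.2 − 0.2·291 = 109 and Ps = 314/3 + (1/9)·291 = 137.
Government outlay = subsidy × quantity = 28 × 291 = 8148.

Government cost = €8148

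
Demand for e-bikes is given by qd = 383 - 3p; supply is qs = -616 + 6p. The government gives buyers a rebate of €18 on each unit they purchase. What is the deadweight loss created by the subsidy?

Deadweight loss = €324

Pre-subsidy: 383 - 3p = -616 + 6p gives p* = 111, q* = 50.
With the rebate, buyers effectively pay pb = ps − 18, where ps is the price sellers receive.
Demand in terms of ps becomes qd = 383 − 3(ps − 18) = 437 - 3ps. Setting this equal to supply: 437 - 3ps = -616 + 6ps, so ps = 117.
Buyers pay pb = 117 − 18 = 99; q' = -616 + 6·117 = 86.
The subsidy expands output by 86 − 50 = 36 past the efficient level; on those units the gap between marginal cost and willingness to pay runs from 0 up to 18.
DWL = ½ × 18 × 36 = 324.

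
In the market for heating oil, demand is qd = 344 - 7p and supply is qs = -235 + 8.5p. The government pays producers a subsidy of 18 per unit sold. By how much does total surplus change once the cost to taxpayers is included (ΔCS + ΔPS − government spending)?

Net change in total surplus = -19278/31

Pre-subsidy: 344 - 7p = -235 + 8.5p gives p* = 1158/31, q* = 2558/31.
With the subsidy, sellers receive ps = pb + 18 for each unit, where pb is the price buyers pay.
Supply in terms of pb becomes qs = -235 + 8.5(pb + 18) = -82 + 8.5pb. Setting this equal to demand: 344 - 7pb = -82 + 8.5pb, so pb = 852/31.
Sellers receive ps = 852/31 + 18 = 1410/31; q' = 344 − 7·(852/31) = 4700/31.
ΔCS = ½(2558/31 + 4700/31)(1158/31 − 852/31) = 1110474/961; ΔPS = ½(2558/31 + 4700/31)(1410/31 − 1158/31) = 914508/961.
Government spending = 18 × 4700/31 = 84600/31.
Net change = 1110474/961 + 914508/961 − 84600/31 = -19278/31. The loss equals the DWL triangle ½·18·2142/31.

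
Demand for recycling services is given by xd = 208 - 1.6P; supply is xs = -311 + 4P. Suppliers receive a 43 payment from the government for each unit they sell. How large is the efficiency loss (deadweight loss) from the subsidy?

Deadweight loss = 7396/7

Pre-subsidy: 208 - 1.6P = -311 + 4P gives P* = 2595/28, x* = 418/7.
With the subsidy, sellers receive Ps = Pb + 43 for each unit, where Pb is the price buyers pay.
Supply in terms of Pb becomes xs = -311 + 4(Pb + 43) = -139 + 4Pb. Setting this equal to demand: 208 - 1.6Pb = -139 + 4Pb, so Pb = 1735/28.
Sellers receive Ps = 1735/28 + 43 = 2939/28; x' = 208 − 1.6·(1735/28) = 762/7.
The subsidy expands output by 762/7 − 418/7 = 344/7 past the efficient level; on those units the gap between marginal cost and willingness to pay runs from 0 up to 43.
DWL = ½ × 43 × 344/7 = 7396/7.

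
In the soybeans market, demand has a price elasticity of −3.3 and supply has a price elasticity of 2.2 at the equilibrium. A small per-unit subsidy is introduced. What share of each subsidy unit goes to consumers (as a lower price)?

For a small subsidy around the equilibrium, the benefit split depends on the relative slopes, which at a point are proportional to the elasticities.
Buyer share = εs/(εs + |εd|) = 2.2/(2.2 + 3.3) = 0.4; seller share = |εd|/(εs + |εd|) = 0.6.

Consumer share = 0.4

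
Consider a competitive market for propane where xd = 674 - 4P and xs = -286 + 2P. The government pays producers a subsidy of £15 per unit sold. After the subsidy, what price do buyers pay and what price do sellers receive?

Buyers pay £155; sellers receive £170

Pre-subsidy: 674 - 4P = -286 + 2P gives P* = 160, x* = 34.
With the subsidy, sellers receive Ps = Pb + 15 for each unit, where Pb is the price buyers pay.
Supply in terms of Pb becomes xs = -286 + 2(Pb + 15) = -256 + 2Pb. Setting this equal to demand: 674 - 4Pb = -256 + 2Pb, so Pb = 155.
Sellers receive Ps = 155 + 15 = 170; x' = 674 − 4·155 = 54.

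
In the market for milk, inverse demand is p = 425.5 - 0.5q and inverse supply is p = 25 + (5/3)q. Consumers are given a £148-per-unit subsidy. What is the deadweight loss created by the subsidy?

Pre-subsidy: 425.5 - 0.5q = 25 + (5/3)q gives q* = 2403/13 and p* = 4330/13.
With the rebate, buyers effectively pay pb = ps − 148, where ps is the price sellers receive.
On the curves, pb = 425.5 - 0.5q and ps = 25 + (5/3)q; the wedge ps − pb = 148 gives 25 + (5/3)q − (425.5 - 0.5q) = 148, so q' = 3291/13.
Then pb = 425.5 − 0.5·(3291/13) = 3886/13 and ps = 25 + (5/3)·(3291/13) = 5810/13.
The subsidy expands output by 3291/13 − 2403/13 = 888/13 past the efficient level; on those units the gap between marginal cost and willingness to pay runs from 0 up to 148.
DWL = ½ × 148 × 888/13 = 65712/13.

Deadweight loss = 65712/13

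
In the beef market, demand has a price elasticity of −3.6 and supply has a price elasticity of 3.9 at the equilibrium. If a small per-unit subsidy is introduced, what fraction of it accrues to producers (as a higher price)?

Producer share = 0.48

For a small subsidy around the equilibrium, the benefit split depends on the relative slopes, which at a point are proportional to the elasticities.
Buyer share = εs/(εs + |εd|) = 3.9/(3.9 + 3.6) = 0.52; seller share = |εd|/(εs + |εd|) = 0.48.
So producers capture 0.48 of the subsidy.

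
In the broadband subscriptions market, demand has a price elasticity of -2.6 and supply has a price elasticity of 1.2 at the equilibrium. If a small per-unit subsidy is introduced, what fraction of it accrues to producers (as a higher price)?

Producer share = 13/19

For a small subsidy around the equilibrium, the benefit split depends on the relative slopes, which at a point are proportional to the elasticities.
Buyer share = εs/(εs + |εd|) = 1.2/(1.2 + 2.6) = 6/19; seller share = |εd|/(εs + |εd|) = 13/19.
So producers capture 13/19 of the subsidy.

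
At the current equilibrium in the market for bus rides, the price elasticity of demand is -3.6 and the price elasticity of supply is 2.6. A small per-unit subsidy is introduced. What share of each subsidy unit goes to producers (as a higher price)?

For a small subsidy around the equilibrium, the benefit split depends on the relative slopes, which at a point are proportional to the elasticities.
Buyer share = εs/(εs + |εd|) = 2.6/(2.6 + 3.6) = 13/31; seller share = |εd|/(εs + |εd|) = 18/31.
So producers capture 18/31 of the subsidy.

Producer share = 18/31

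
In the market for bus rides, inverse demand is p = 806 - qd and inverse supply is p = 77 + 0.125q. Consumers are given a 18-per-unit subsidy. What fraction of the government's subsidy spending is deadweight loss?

DWL / government spending = 1/83

Pre-subsidy: 806 - q = 77 + 0.125q gives q* = 648 and p* = 158.
With the rebate, buyers effectively pay pb = ps − 18, where ps is the price sellers receive.
On the curves, pb = 806 - q and ps = 77 + 0.125q; the wedge ps − pb = 18 gives 77 + 0.125q − (806 - q) = 18, so q' = 664.
Then pb = 806 − 1·664 = 142 and ps = 77 + 0.125·664 = 160.
ΔCS = ½(648 + 664)(158 − 142) = 10496; ΔPS = ½(648 + 664)(160 − 158) = 1312.
Government spending = 18 × 664 = 11952.
DWL = ½ × 18 × (664 − 648) = 144; fraction = 144 / 11952 = 1/83.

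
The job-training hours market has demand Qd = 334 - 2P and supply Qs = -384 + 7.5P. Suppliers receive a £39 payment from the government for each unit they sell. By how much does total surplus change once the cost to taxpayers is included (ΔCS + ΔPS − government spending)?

Pre-subsidy: 334 - 2P = -384 + 7.5P gives P* = 1436/19, Q* = 3474/19.
With the subsidy, sellers receive Ps = Pb + 39 for each unit, where Pb is the price buyers pay.
Supply in terms of Pb becomes Qs = -384 + 7.5(Pb + 39) = -91.5 + 7.5Pb. Setting this equal to demand: 334 - 2Pb = -91.5 + 7.5Pb, so Pb = 851/19.
Sellers receive Ps = 851/19 + 39 = 1592/19; Q' = 334 − 2·(851/19) = 4644/19.
ΔCS = ½(3474/19 + 4644/19)(1436/19 − 851/19) = 2374515/361; ΔPS = ½(3474/19 + 4644/19)(1592/19 − 1436/19) = 633204/361.
Government spending = 39 × 4644/19 = 181116/19.
Net change = 2374515/361 + 633204/361 − 181116/19 = -22815/19. The loss equals the DWL triangle ½·39·1170/19.

Net change in total surplus = -22815/19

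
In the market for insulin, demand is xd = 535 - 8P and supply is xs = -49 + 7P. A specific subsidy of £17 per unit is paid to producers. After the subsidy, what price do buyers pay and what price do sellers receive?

Buyers pay £31; sellers receive £48

Pre-subsidy: 535 - 8P = -49 + 7P gives P* = 584/15, x* = 3353/15.
With the subsidy, sellers receive Ps = Pb + 17 for each unit, where Pb is the price buyers pay.
Supply in terms of Pb becomes xs = -49 + 7(Pb + 17) = 70 + 7Pb. Setting this equal to demand: 535 - 8Pb = 70 + 7Pb, so Pb = 31.
Sellers receive Ps = 31 + 17 = 48; x' = 535 − 8·31 = 287.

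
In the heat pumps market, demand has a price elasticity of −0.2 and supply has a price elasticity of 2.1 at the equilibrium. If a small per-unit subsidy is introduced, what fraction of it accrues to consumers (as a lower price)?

Consumer share = 21/23

For a small subsidy around the equilibrium, the benefit split depends on the relative slopes, which at a point are proportional to the elasticities.
Buyer share = εs/(εs + |εd|) = 2.1/(2.1 + 0.2) = 21/23; seller share = |εd|/(εs + |εd|) = 2/23.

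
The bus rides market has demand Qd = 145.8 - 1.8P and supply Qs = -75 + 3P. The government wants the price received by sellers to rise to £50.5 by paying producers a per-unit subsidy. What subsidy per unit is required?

Required subsidy s = £12 per unit

At a seller price of 50.5, quantity supplied is -75 + 3·50.5 = 76.5.
Buyers absorb 76.5 only when they pay Pb with 145.8 − 1.8·Pb = 76.5, i.e. Pb = 38.5.
s = Ps − Pb = 50.5 − 38.5 = 12.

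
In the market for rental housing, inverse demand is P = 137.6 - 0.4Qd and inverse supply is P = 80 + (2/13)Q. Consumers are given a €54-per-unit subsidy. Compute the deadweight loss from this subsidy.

Pre-subsidy: 137.6 - 0.4Q = 80 + (2/13)Q gives Q* = 104 and P* = 96.
With the rebate, buyers effectively pay Pb = Ps − 54, where Ps is the price sellers receive.
On the curves, Pb = 137.6 - 0.4Q and Ps = 80 + (2/13)Q; the wedge Ps − Pb = 54 gives 80 + (2/13)Q − (137.6 - 0.4Q) = 54, so Q' = 201.5.
Then Pb = 137.6 − 0.4·201.5 = 57 and Ps = 80 + (2/13)·201.5 = 111.
The subsidy expands output by 201.5 − 104 = 97.5 past the efficient level; on those units the gap between marginal cost and willingness to pay runs from 0 up to 54.
DWL = ½ × 54 × 97.5 = 2632.5.

Deadweight loss = €2632.5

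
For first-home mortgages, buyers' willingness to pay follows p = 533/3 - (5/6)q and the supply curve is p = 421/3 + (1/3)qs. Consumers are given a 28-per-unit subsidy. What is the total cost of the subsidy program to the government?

Pre-subsidy: 533/3 - (5/6)q = 421/3 + (1/3)q gives q* = 32 and p* = 151.
With the rebate, buyers effectively pay pb = ps − 28, where ps is the price sellers receive.
On the curves, pb = 533/3 - (5/6)q and ps = 421/3 + (1/3)q; the wedge ps − pb = 28 gives 421/3 + (1/3)q − (533/3 - (5/6)q) = 28, so q' = 56.
Then pb = 533/3 − (5/6)·56 = 131 and ps = 421/3 + (1/3)·56 = 159.
Government outlay = subsidy × quantity = 28 × 56 = 1568.

Government cost = 1568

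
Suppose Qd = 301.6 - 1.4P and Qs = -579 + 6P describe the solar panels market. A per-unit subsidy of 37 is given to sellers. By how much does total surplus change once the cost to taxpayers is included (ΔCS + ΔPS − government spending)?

Pre-subsidy: 301.6 - 1.4P = -579 + 6P gives P* = 119, Q* = 135.
With the subsidy, sellers receive Ps = Pb + 37 for each unit, where Pb is the price buyers pay.
Supply in terms of Pb becomes Qs = -579 + 6(Pb + 37) = -357 + 6Pb. Setting this equal to demand: 301.6 - 1.4Pb = -357 + 6Pb, so Pb = 89.
Sellers receive Ps = 89 + 37 = 126; Q' = 301.6 − 1.4·89 = 177.
ΔCS = ½(135 + 177)(119 − 89) = 4680; ΔPS = ½(135 + 177)(126 − 119) = 1092.
Government spending = 37 × 177 = 6549.
Net change = 4680 + 1092 − 6549 = -777. The loss equals the DWL triangle ½·37·42.

Net change in total surplus = -777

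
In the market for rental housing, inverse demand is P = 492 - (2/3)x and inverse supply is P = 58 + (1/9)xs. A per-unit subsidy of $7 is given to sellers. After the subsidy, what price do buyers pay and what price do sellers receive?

Buyers pay $114; sellers receive $121

Pre-subsidy: 492 - (2/3)x = 58 + (1/9)x gives x* = 558 and P* = 120.
With the subsidy, sellers receive Ps = Pb + 7 for each unit, where Pb is the price buyers pay.
On the curves, Pb = 492 - (2/3)x and Ps = 58 + (1/9)x; the wedge Ps − Pb = 7 gives 58 + (1/9)x − (492 - (2/3)x) = 7, so x' = 567.
Then Pb = 492 − (2/3)·567 = 114 and Ps = 58 + (1/9)·567 = 121.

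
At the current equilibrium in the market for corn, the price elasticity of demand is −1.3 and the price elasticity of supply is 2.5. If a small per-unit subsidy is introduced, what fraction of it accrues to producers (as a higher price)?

Producer share = 13/38

For a small subsidy around the equilibrium, the benefit split depends on the relative slopes, which at a point are proportional to the elasticities.
Buyer share = εs/(εs + |εd|) = 2.5/(2.5 + 1.3) = 25/38; seller share = |εd|/(εs + |εd|) = 13/38.
So producers capture 13/38 of the subsidy.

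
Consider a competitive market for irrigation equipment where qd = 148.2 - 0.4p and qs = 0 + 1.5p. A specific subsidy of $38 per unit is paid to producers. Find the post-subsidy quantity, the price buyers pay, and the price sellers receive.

q' = 129; buyers pay $48; sellers receive $86

Pre-subsidy: 148.2 - 0.4p = 0 + 1.5p gives p* = 78, q* = 117.
With the subsidy, sellers receive ps = pb + 38 for each unit, where pb is the price buyers pay.
Supply in terms of pb becomes qs = 0 + 1.5(pb + 38) = 57 + 1.5pb. Setting this equal to demand: 148.2 - 0.4pb = 57 + 1.5pb, so pb = 48.
Sellers receive ps = 48 + 38 = 86; q' = 148.2 − 0.4·48 = 129.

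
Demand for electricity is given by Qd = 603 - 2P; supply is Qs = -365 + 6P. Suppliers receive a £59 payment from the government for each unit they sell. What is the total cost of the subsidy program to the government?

Pre-subsidy: 603 - 2P = -365 + 6P gives P* = 121, Q* = 361.
With the subsidy, sellers receive Ps = Pb + 59 for each unit, where Pb is the price buyers pay.
Supply in terms of Pb becomes Qs = -365 + 6(Pb + 59) = -11 + 6Pb. Setting this equal to demand: 603 - 2Pb = -11 + 6Pb, so Pb = 76.75.
Sellers receive Ps = 76.75 + 59 = 135.75; Q' = 603 − 2·76.75 = 449.5.
Government outlay = subsidy × quantity = 59 × 449.5 = 26520.5.

Government cost = £26520.5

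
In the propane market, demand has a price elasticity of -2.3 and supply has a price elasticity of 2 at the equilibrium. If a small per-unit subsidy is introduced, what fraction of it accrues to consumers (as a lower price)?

For a small subsidy around the equilibrium, the benefit split depends on the relative slopes, which at a point are proportional to the elasticities.
Buyer share = εs/(εs + |εd|) = 2/(2 + 2.3) = 20/43; seller share = |εd|/(εs + |εd|) = 23/43.

Consumer share = 20/43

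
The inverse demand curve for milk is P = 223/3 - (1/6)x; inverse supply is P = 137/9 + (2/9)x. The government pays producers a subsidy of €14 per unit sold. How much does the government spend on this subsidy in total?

Government cost = €2632

Pre-subsidy: 223/3 - (1/6)x = 137/9 + (2/9)x gives x* = 152 and P* = 49.
With the subsidy, sellers receive Ps = Pb + 14 for each unit, where Pb is the price buyers pay.
On the curves, Pb = 223/3 - (1/6)x and Ps = 137/9 + (2/9)x; the wedge Ps − Pb = 14 gives 137/9 + (2/9)x − (223/3 - (1/6)x) = 14, so x' = 188.
Then Pb = 223/3 − (1/6)·188 = 43 and Ps = 137/9 + (2/9)·188 = 57.
Government outlay = subsidy × quantity = 14 × 188 = 2632.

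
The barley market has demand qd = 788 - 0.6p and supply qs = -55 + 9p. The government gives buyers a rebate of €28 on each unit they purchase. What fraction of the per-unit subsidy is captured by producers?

Pre-subsidy: 788 - 0.6p = -55 + 9p gives p* = 87.8125, q* = 735.3125.
With the rebate, buyers effectively pay pb = ps − 28, where ps is the price sellers receive.
Demand in terms of ps becomes qd = 788 − 0.6(ps − 28) = 804.8 - 0.6ps. Setting this equal to supply: 804.8 - 0.6ps = -55 + 9ps, so ps = 89.5625.
Buyers pay pb = 89.5625 − 28 = 61.5625; q' = -55 + 9·89.5625 = 751.0625.
Buyers' price falls by p* − pb = 87.8125 − 61.5625 = 26.25; sellers' price rises by ps − p* = 89.5625 − 87.8125 = 1.75.
So producers capture 1.75/28 = 0.0625 of each unit of subsidy.

Producer share = 0.0625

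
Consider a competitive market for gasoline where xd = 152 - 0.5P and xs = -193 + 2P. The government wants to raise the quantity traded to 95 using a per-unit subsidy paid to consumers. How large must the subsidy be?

At x = 95, invert demand for the buyer price: Pb = (152 − 95)/0.5 = 114; invert supply for the seller price: Ps = (95 − (-193))/2 = 144.
The subsidy must fill the gap: s = Ps − Pb = 144 − 114 = 30.

Required subsidy s = 30 per unit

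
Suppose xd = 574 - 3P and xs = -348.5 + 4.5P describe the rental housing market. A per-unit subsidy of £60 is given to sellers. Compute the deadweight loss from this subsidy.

Deadweight loss = £3240

Pre-subsidy: 574 - 3P = -348.5 + 4.5P gives P* = 123, x* = 205.
With the subsidy, sellers receive Ps = Pb + 60 for each unit, where Pb is the price buyers pay.
Supply in terms of Pb becomes xs = -348.5 + 4.5(Pb + 60) = -78.5 + 4.5Pb. Setting this equal to demand: 574 - 3Pb = -78.5 + 4.5Pb, so Pb = 87.
Sellers receive Ps = 87 + 60 = 147; x' = 574 − 3·87 = 313.
The subsidy expands output by 313 − 205 = 108 past the efficient level; on those units the gap between marginal cost and willingness to pay runs from 0 up to 60.
DWL = ½ × 60 × 108 = 3240.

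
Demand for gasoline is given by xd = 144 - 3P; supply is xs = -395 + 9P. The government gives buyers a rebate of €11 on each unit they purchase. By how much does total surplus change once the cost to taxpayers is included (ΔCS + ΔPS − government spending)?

Net change in total surplus = -€136.125

Pre-subsidy: 144 - 3P = -395 + 9P gives P* = 539/12, x* = 9.25.
With the rebate, buyers effectively pay Pb = Ps − 11, where Ps is the price sellers receive.
Demand in terms of Ps becomes xd = 144 − 3(Ps − 11) = 177 - 3Ps. Setting this equal to supply: 177 - 3Ps = -395 + 9Ps, so Ps = 143/3.
Buyers pay Pb = 143/3 − 11 = 110/3; x' = -395 + 9·(143/3) = 34.
ΔCS = ½(9.25 + 34)(539/12 − 110/3) = 178.40625; ΔPS = ½(9.25 + 34)(143/3 − 539/12) = 59.46875.
Government spending = 11 × 34 = 374.
Net change = 178.40625 + 59.46875 − 374 = -136.125. The loss equals the DWL triangle ½·11·24.75.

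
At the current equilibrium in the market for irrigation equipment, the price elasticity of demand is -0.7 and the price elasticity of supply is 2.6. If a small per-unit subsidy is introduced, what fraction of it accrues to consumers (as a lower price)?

For a small subsidy around the equilibrium, the benefit split depends on the relative slopes, which at a point are proportional to the elasticities.
Buyer share = εs/(εs + |εd|) = 2.6/(2.6 + 0.7) = 26/33; seller share = |εd|/(εs + |εd|) = 7/33.

Consumer share = 26/33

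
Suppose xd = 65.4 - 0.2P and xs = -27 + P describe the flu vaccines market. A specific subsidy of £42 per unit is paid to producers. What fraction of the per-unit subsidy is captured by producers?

Producer share = 1/6

Pre-subsidy: 65.4 - 0.2P = -27 + P gives P* = 77, x* = 50.
With the subsidy, sellers receive Ps = Pb + 42 for each unit, where Pb is the price buyers pay.
Supply in terms of Pb becomes xs = -27 + 1(Pb + 42) = 15 + Pb. Setting this equal to demand: 65.4 - 0.2Pb = 15 + Pb, so Pb = 42.
Sellers receive Ps = 42 + 42 = 84; x' = 65.4 − 0.2·42 = 57.
Buyers' price falls by P* − Pb = 77 − 42 = 35; sellers' price rises by Ps − P* = 84 − 77 = 7.
So producers capture 7/42 = 1/6 of each unit of subsidy.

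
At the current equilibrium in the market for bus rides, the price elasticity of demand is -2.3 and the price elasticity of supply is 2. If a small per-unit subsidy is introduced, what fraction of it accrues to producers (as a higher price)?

Producer share = 23/43

For a small subsidy around the equilibrium, the benefit split depends on the relative slopes, which at a point are proportional to the elasticities.
Buyer share = εs/(εs + |εd|) = 2/(2 + 2.3) = 20/43; seller share = |εd|/(εs + |εd|) = 23/43.
So producers capture 23/43 of the subsidy.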